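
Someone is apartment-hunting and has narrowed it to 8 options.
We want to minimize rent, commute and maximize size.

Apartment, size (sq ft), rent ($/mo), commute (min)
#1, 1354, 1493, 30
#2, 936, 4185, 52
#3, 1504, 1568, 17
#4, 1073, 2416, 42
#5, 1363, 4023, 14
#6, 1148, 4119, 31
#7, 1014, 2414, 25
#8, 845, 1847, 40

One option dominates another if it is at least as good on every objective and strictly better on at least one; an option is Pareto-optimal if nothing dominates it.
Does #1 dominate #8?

Yes

#1 vs #8: size 1354≥845, rent 1493≤1847, commute 30≤40 — #1 is at least as good on every objective with at least one strict improvement.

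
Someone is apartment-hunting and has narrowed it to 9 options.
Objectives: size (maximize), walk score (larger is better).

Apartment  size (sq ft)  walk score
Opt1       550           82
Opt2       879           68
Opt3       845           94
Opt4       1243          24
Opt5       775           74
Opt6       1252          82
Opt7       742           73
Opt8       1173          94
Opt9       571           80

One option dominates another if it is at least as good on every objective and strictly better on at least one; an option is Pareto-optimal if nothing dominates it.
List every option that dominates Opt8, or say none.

none

Opt1: worse on size (550 vs 1173).
Opt2: worse on size (879 vs 1173).
Opt3: worse on size (845 vs 1173).
Opt4: worse on walk score (24 vs 94).
Opt5: worse on size (775 vs 1173).
Opt6: worse on walk score (82 vs 94).
Opt7: worse on size (742 vs 1173).
Opt9: worse on size (571 vs 1173).
No option dominates Opt8.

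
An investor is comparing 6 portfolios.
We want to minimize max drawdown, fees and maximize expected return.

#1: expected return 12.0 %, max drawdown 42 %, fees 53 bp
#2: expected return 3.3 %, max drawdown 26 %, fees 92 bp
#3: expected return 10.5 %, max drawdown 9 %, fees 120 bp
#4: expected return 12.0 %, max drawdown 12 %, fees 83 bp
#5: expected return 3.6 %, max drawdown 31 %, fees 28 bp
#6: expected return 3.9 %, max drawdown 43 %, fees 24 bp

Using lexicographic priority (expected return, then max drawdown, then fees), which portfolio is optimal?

First maximize expected return: best is 12.0, kept {#1, #4}.
Then minimize max drawdown: best is 12, kept {#4}.

#4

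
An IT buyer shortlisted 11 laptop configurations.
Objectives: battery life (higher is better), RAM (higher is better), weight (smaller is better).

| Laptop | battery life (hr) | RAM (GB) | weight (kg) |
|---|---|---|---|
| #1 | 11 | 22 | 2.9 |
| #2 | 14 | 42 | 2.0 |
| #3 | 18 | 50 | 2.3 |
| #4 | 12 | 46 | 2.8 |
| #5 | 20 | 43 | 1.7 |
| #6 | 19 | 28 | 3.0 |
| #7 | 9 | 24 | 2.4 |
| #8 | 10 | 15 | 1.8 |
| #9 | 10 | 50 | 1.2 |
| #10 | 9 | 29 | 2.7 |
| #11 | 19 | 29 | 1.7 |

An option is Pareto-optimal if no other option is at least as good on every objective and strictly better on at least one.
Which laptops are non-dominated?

#1: dominated by #2 (battery life 14≥11, RAM 42≥22, weight 2.0≤2.9).
#2: dominated by #5 (battery life 20≥14, RAM 43≥42, weight 1.7≤2.0).
#3: not dominated.
#4: dominated by #3 (battery life 18≥12, RAM 50≥46, weight 2.3≤2.8).
#5: not dominated (best battery life).
#6: dominated by #5 (battery life 20≥19, RAM 43≥28, weight 1.7≤3.0).
#7: dominated by #2 (battery life 14≥9, RAM 42≥24, weight 2.0≤2.4).
#8: dominated by #5 (battery life 20≥10, RAM 43≥15, weight 1.7≤1.8).
#9: not dominated (best weight).
#10: dominated by #2 (battery life 14≥9, RAM 42≥29, weight 2.0≤2.7).
#11: dominated by #5 (battery life 20≥19, RAM 43≥29, weight 1.7≤1.7).

#3, #5, #9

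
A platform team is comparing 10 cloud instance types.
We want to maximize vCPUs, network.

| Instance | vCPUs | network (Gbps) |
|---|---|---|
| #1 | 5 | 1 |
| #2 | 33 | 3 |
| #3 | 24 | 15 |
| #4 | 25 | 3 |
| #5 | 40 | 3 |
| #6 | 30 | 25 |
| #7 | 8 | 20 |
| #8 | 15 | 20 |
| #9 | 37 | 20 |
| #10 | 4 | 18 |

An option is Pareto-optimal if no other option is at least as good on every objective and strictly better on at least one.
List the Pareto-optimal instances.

#1: dominated by #2 (vCPUs 33≥5, network 3≥1).
#2: dominated by #5 (vCPUs 40≥33, network 3≥3).
#3: dominated by #6 (vCPUs 30≥24, network 25≥15).
#4: dominated by #2 (vCPUs 33≥25, network 3≥3).
#5: not dominated (best vCPUs).
#6: not dominated (best network).
#7: dominated by #6 (vCPUs 30≥8, network 25≥20).
#8: dominated by #6 (vCPUs 30≥15, network 25≥20).
#9: not dominated.
#10: dominated by #6 (vCPUs 30≥4, network 25≥18).

#5, #6, #9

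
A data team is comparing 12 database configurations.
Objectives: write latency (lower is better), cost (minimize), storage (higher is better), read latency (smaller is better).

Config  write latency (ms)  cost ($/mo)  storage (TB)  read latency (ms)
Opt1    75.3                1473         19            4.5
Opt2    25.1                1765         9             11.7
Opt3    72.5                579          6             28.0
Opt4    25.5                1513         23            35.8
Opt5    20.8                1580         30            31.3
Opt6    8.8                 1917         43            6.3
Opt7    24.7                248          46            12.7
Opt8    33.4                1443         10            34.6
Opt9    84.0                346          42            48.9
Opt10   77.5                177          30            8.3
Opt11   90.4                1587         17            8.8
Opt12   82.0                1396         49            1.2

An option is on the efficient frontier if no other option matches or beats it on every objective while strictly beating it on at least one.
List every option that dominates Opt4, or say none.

Opt7

Opt7: write latency 24.7≤25.5, cost 248≤1513, storage 46≥23, read latency 12.7≤35.8 — dominates Opt4.
Others (Opt1, Opt2, Opt3, Opt5, Opt6, Opt8, Opt9, Opt10, Opt11, Opt12) are each worse than Opt4 on at least one objective.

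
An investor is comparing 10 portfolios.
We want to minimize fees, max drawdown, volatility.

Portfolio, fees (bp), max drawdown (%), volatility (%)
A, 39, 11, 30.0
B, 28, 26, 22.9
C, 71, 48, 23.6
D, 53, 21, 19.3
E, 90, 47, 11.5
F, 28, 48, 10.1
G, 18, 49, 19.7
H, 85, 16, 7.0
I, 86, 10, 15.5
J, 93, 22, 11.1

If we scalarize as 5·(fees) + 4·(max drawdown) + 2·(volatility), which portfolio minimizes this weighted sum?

B

A: 5·39 + 4·11 + 2·30.0 = 299.0
B: 5·28 + 4·26 + 2·22.9 = 289.8
C: 5·71 + 4·48 + 2·23.6 = 594.2
D: 5·53 + 4·21 + 2·19.3 = 387.6
E: 5·90 + 4·47 + 2·11.5 = 661.0
F: 5·28 + 4·48 + 2·10.1 = 352.2
G: 5·18 + 4·49 + 2·19.7 = 325.4
H: 5·85 + 4·16 + 2·7.0 = 503.0
I: 5·86 + 4·10 + 2·15.5 = 501.0
J: 5·93 + 4·22 + 2·11.1 = 575.2
Lowest: B at 289.8.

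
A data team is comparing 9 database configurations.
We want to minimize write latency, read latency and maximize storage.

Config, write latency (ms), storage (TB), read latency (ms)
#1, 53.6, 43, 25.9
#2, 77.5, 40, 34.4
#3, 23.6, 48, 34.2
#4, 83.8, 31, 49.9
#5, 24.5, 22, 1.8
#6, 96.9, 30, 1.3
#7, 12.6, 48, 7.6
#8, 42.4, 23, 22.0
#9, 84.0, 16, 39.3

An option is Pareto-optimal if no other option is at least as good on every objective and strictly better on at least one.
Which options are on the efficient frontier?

#1: dominated by #7 (write latency 12.6≤53.6, storage 48≥43, read latency 7.6≤25.9).
#2: dominated by #1 (write latency 53.6≤77.5, storage 43≥40, read latency 25.9≤34.4).
#3: dominated by #7 (write latency 12.6≤23.6, storage 48≥48, read latency 7.6≤34.2).
#4: dominated by #1 (write latency 53.6≤83.8, storage 43≥31, read latency 25.9≤49.9).
#5: not dominated.
#6: not dominated (best read latency).
#7: not dominated (best write latency).
#8: dominated by #7 (write latency 12.6≤42.4, storage 48≥23, read latency 7.6≤22.0).
#9: dominated by #1 (write latency 53.6≤84.0, storage 43≥16, read latency 25.9≤39.3).

#5, #6, #7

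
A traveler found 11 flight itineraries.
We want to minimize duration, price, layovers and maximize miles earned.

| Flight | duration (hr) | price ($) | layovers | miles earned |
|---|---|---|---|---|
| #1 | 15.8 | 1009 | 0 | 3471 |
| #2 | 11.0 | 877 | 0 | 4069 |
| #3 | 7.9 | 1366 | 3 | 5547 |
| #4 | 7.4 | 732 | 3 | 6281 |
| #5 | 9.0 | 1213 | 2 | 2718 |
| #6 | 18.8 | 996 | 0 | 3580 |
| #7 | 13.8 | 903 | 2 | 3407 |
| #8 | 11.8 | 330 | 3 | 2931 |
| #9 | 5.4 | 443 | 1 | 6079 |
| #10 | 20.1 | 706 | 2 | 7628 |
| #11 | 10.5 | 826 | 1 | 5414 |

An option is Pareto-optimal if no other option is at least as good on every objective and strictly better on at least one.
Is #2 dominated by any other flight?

#1: worse on duration (15.8 vs 11.0).
#3: worse on price (1366 vs 877).
#4: worse on layovers (3 vs 0).
#5: worse on price (1213 vs 877).
#6: worse on duration (18.8 vs 11.0).
#7: worse on duration (13.8 vs 11.0).
#8: worse on duration (11.8 vs 11.0).
#9: worse on layovers (1 vs 0).
#10: worse on duration (20.1 vs 11.0).
#11: worse on layovers (1 vs 0).
No option is at least as good as #2 on every objective and strictly better on one.

No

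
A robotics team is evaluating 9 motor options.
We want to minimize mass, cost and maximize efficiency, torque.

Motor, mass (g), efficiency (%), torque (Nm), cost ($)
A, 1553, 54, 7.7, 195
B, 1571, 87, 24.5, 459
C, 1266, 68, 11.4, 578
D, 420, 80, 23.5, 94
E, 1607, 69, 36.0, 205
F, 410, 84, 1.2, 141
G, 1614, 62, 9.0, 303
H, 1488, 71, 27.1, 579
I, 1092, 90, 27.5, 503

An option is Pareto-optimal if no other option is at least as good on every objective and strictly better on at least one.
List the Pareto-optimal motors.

B, D, E, F, I

A: dominated by D (mass 420≤1553, efficiency 80≥54, torque 23.5≥7.7, cost 94≤195).
B: not dominated.
C: dominated by D (mass 420≤1266, efficiency 80≥68, torque 23.5≥11.4, cost 94≤578).
D: not dominated (best cost).
E: not dominated (best torque).
F: not dominated (best mass).
G: dominated by D (mass 420≤1614, efficiency 80≥62, torque 23.5≥9.0, cost 94≤303).
H: dominated by I (mass 1092≤1488, efficiency 90≥71, torque 27.5≥27.1, cost 503≤579).
I: not dominated (best efficiency).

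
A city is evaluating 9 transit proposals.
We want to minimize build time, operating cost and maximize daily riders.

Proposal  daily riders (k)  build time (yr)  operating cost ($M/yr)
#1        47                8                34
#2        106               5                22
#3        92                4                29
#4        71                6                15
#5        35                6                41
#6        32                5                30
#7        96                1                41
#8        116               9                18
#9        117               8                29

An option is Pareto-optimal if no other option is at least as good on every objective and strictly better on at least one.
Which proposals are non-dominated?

#2, #3, #4, #7, #8, #9

#1: dominated by #2 (daily riders 106≥47, build time 5≤8, operating cost 22≤34).
#2: not dominated.
#3: not dominated.
#4: not dominated (best operating cost).
#5: dominated by #2 (daily riders 106≥35, build time 5≤6, operating cost 22≤41).
#6: dominated by #2 (daily riders 106≥32, build time 5≤5, operating cost 22≤30).
#7: not dominated (best build time).
#8: not dominated.
#9: not dominated (best daily riders).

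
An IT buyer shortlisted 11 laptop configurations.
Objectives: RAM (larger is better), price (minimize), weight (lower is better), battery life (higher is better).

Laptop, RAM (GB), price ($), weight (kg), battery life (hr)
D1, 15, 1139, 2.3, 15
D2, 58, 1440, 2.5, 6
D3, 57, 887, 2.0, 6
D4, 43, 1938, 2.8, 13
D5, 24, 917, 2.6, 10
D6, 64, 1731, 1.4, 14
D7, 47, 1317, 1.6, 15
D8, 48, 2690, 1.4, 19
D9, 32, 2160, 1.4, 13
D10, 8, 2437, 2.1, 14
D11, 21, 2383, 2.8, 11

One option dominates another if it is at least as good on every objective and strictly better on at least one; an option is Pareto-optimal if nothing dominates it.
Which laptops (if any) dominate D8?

none

D1: worse on RAM (15 vs 48).
D2: worse on weight (2.5 vs 1.4).
D3: worse on weight (2.0 vs 1.4).
D4: worse on RAM (43 vs 48).
D5: worse on RAM (24 vs 48).
D6: worse on battery life (14 vs 19).
D7: worse on RAM (47 vs 48).
D9: worse on RAM (32 vs 48).
D10: worse on RAM (8 vs 48).
D11: worse on RAM (21 vs 48).
No option dominates D8.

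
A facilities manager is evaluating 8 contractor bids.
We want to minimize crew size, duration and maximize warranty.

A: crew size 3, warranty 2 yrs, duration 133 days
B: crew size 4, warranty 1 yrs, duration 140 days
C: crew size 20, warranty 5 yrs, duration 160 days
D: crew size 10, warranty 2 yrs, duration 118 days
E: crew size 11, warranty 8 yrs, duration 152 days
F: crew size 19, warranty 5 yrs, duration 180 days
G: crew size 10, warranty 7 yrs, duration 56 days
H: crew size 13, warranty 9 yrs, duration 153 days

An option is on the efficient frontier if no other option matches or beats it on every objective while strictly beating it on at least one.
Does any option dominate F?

Yes

E vs F: crew size 11≤19, warranty 8≥5, duration 152≤180 — E is at least as good on every objective and strictly better on at least one, so E dominates F.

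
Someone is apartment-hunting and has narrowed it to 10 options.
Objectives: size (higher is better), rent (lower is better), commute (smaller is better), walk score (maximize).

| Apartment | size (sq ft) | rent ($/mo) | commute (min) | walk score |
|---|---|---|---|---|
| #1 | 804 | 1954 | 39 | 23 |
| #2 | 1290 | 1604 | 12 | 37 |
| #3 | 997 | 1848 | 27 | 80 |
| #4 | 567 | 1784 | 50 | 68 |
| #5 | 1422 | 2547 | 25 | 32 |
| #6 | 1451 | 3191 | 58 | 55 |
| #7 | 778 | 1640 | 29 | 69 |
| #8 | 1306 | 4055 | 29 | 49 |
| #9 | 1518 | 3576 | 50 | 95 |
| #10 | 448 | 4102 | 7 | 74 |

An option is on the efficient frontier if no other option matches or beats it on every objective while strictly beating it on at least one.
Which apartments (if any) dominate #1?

#2, #3

#2: size 1290≥804, rent 1604≤1954, commute 12≤39, walk score 37≥23 — dominates #1.
#3: size 997≥804, rent 1848≤1954, commute 27≤39, walk score 80≥23 — dominates #1.
Others (#4, #5, #6, #7, #8, #9, #10) are each worse than #1 on at least one objective.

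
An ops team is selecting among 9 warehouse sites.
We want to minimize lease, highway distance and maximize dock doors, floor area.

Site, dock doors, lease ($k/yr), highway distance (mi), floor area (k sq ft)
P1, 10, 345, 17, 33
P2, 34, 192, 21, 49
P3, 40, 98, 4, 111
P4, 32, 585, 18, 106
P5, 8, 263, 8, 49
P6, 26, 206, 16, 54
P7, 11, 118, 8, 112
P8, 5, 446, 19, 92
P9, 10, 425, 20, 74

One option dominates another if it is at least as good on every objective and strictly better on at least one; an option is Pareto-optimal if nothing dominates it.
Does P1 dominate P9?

No

P1 vs P9: P1 is worse on floor area (33 vs 74), so it does not dominate P9.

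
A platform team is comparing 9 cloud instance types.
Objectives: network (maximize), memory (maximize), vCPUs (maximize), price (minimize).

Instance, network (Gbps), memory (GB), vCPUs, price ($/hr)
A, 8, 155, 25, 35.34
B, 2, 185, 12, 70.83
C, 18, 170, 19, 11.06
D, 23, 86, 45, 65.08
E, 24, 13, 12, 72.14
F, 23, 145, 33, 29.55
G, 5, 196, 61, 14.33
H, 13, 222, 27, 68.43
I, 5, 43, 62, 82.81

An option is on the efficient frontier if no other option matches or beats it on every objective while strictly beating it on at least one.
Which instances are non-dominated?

A: not dominated.
B: dominated by G (network 5≥2, memory 196≥185, vCPUs 61≥12, price 14.33≤70.83).
C: not dominated (best price).
D: not dominated.
E: not dominated (best network).
F: not dominated.
G: not dominated.
H: not dominated (best memory).
I: not dominated (best vCPUs).

A, C, D, E, F, G, H, I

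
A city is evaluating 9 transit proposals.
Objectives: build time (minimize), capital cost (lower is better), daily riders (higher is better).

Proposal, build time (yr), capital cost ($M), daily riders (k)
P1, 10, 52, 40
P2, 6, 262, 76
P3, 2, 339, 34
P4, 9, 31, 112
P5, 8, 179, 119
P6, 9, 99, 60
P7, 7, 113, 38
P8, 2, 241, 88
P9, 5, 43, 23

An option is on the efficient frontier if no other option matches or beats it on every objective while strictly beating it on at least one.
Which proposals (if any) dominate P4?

P1: worse on build time (10 vs 9).
P2: worse on capital cost (262 vs 31).
P3: worse on capital cost (339 vs 31).
P5: worse on capital cost (179 vs 31).
P6: worse on capital cost (99 vs 31).
P7: worse on capital cost (113 vs 31).
P8: worse on capital cost (241 vs 31).
P9: worse on capital cost (43 vs 31).
No option dominates P4.

none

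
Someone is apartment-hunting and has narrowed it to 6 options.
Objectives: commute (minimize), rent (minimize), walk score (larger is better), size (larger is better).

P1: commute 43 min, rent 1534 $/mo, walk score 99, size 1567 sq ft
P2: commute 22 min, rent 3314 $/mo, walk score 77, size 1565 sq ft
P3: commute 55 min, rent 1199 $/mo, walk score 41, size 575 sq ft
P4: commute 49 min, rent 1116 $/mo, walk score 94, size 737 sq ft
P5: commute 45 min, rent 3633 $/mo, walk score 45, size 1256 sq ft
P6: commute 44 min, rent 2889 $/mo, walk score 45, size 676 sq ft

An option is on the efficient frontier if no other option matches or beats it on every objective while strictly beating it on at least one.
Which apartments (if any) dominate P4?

P1: worse on rent (1534 vs 1116).
P2: worse on rent (3314 vs 1116).
P3: worse on commute (55 vs 49).
P5: worse on rent (3633 vs 1116).
P6: worse on rent (2889 vs 1116).
No option dominates P4.

none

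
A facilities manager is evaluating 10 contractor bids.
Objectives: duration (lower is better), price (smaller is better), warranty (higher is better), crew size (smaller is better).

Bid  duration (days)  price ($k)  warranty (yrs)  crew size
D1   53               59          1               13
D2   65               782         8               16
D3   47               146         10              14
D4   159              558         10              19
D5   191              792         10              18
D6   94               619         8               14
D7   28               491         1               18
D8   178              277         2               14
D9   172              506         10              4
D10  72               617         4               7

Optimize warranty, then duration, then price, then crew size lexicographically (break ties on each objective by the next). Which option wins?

D3

First maximize warranty: best is 10, kept {D3, D4, D5, D9}.
Then minimize duration: best is 47, kept {D3}.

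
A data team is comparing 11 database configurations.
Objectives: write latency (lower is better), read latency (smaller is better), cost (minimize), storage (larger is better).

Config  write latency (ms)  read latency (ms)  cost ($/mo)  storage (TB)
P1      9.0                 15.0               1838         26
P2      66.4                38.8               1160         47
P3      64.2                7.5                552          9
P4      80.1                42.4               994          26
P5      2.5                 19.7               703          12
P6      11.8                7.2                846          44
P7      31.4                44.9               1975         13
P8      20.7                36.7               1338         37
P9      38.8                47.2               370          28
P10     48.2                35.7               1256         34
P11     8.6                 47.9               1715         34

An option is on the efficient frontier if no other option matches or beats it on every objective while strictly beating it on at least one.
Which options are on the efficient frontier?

P1: not dominated.
P2: not dominated (best storage).
P3: not dominated.
P4: dominated by P6 (write latency 11.8≤80.1, read latency 7.2≤42.4, cost 846≤994, storage 44≥26).
P5: not dominated (best write latency).
P6: not dominated (best read latency).
P7: dominated by P1 (write latency 9.0≤31.4, read latency 15.0≤44.9, cost 1838≤1975, storage 26≥13).
P8: dominated by P6 (write latency 11.8≤20.7, read latency 7.2≤36.7, cost 846≤1338, storage 44≥37).
P9: not dominated (best cost).
P10: dominated by P6 (write latency 11.8≤48.2, read latency 7.2≤35.7, cost 846≤1256, storage 44≥34).
P11: not dominated.

P1, P2, P3, P5, P6, P9, P11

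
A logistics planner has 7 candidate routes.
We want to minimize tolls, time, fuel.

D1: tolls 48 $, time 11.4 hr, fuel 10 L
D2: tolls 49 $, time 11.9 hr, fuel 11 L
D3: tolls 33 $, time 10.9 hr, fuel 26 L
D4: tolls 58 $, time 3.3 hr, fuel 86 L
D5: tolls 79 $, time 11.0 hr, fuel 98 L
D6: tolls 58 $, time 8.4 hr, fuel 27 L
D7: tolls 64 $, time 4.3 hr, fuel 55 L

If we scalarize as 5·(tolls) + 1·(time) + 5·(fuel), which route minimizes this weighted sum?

D1: 5·48 + 1·11.4 + 5·10 = 301.4
D2: 5·49 + 1·11.9 + 5·11 = 311.9
D3: 5·33 + 1·10.9 + 5·26 = 305.9
D4: 5·58 + 1·3.3 + 5·86 = 723.3
D5: 5·79 + 1·11.0 + 5·98 = 896.0
D6: 5·58 + 1·8.4 + 5·27 = 433.4
D7: 5·64 + 1·4.3 + 5·55 = 599.3
Lowest: D1 at 301.4.

D1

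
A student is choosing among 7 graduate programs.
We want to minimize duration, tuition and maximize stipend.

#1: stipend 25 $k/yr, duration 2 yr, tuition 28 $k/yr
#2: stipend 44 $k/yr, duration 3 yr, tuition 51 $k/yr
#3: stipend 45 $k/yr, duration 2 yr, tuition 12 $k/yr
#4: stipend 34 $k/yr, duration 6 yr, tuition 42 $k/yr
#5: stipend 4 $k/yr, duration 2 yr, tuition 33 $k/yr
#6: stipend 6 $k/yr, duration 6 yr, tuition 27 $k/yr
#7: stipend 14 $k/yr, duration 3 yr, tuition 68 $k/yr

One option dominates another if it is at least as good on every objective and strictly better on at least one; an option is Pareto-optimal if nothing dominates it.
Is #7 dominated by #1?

#1 vs #7: stipend 25≥14, duration 2≤3, tuition 28≤68 — #1 is at least as good on every objective with at least one strict improvement.

Yes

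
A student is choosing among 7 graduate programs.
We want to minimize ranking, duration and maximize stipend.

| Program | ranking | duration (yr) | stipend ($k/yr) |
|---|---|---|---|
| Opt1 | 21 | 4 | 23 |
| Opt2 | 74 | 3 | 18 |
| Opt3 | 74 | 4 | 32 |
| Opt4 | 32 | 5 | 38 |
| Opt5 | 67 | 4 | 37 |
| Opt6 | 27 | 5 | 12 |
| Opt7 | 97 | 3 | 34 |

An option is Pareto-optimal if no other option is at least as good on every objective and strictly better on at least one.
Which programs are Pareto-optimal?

Opt1, Opt2, Opt4, Opt5, Opt7

Opt1: not dominated (best ranking).
Opt2: not dominated.
Opt3: dominated by Opt5 (ranking 67≤74, duration 4≤4, stipend 37≥32).
Opt4: not dominated (best stipend).
Opt5: not dominated.
Opt6: dominated by Opt1 (ranking 21≤27, duration 4≤5, stipend 23≥12).
Opt7: not dominated.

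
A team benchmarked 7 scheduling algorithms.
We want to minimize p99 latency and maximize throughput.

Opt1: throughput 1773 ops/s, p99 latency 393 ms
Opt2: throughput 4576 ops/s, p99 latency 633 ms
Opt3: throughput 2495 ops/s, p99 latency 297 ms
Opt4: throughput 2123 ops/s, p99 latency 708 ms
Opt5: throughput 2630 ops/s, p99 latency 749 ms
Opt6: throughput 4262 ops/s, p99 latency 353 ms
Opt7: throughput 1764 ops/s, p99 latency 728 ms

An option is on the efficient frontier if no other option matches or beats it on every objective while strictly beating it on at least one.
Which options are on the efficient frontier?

Opt1: dominated by Opt3 (throughput 2495≥1773, p99 latency 297≤393).
Opt2: not dominated (best throughput).
Opt3: not dominated (best p99 latency).
Opt4: dominated by Opt2 (throughput 4576≥2123, p99 latency 633≤708).
Opt5: dominated by Opt2 (throughput 4576≥2630, p99 latency 633≤749).
Opt6: not dominated.
Opt7: dominated by Opt1 (throughput 1773≥1764, p99 latency 393≤728).

Opt2, Opt3, Opt6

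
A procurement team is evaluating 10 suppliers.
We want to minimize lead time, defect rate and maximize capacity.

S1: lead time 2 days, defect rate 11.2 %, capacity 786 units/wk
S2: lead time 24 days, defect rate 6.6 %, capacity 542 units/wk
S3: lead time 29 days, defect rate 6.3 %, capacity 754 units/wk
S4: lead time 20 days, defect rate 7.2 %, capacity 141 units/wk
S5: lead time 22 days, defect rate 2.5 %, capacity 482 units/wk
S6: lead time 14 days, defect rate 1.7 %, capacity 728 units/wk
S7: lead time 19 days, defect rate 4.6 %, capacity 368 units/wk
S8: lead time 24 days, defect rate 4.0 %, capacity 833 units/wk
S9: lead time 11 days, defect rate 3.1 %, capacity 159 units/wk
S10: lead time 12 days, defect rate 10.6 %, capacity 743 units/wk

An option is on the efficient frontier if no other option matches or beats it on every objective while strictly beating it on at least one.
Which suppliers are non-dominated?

S1, S6, S8, S9, S10

S1: not dominated (best lead time).
S2: dominated by S6 (lead time 14≤24, defect rate 1.7≤6.6, capacity 728≥542).
S3: dominated by S8 (lead time 24≤29, defect rate 4.0≤6.3, capacity 833≥754).
S4: dominated by S6 (lead time 14≤20, defect rate 1.7≤7.2, capacity 728≥141).
S5: dominated by S6 (lead time 14≤22, defect rate 1.7≤2.5, capacity 728≥482).
S6: not dominated (best defect rate).
S7: dominated by S6 (lead time 14≤19, defect rate 1.7≤4.6, capacity 728≥368).
S8: not dominated (best capacity).
S9: not dominated.
S10: not dominated.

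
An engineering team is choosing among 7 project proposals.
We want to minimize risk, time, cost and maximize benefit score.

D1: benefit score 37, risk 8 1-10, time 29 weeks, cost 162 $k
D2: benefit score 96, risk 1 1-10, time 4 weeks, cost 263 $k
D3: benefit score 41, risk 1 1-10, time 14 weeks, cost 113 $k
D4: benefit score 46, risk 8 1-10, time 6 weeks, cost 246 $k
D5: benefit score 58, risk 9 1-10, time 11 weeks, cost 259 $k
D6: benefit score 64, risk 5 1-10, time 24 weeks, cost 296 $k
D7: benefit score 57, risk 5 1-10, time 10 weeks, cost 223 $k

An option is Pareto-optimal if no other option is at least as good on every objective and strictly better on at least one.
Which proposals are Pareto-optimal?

D2, D3, D4, D5, D7

D1: dominated by D3 (benefit score 41≥37, risk 1≤8, time 14≤29, cost 113≤162).
D2: not dominated (best benefit score).
D3: not dominated (best cost).
D4: not dominated.
D5: not dominated.
D6: dominated by D2 (benefit score 96≥64, risk 1≤5, time 4≤24, cost 263≤296).
D7: not dominated.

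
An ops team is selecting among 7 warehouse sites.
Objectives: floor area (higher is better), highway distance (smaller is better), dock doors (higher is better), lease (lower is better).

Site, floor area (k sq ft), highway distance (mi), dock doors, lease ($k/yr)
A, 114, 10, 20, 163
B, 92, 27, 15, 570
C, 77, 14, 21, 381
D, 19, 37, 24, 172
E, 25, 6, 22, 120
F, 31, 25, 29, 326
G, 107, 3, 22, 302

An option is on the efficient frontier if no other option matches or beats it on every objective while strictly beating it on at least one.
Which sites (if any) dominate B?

A: floor area 114≥92, highway distance 10≤27, dock doors 20≥15, lease 163≤570 — dominates B.
G: floor area 107≥92, highway distance 3≤27, dock doors 22≥15, lease 302≤570 — dominates B.
Others (C, D, E, F) are each worse than B on at least one objective.

A, G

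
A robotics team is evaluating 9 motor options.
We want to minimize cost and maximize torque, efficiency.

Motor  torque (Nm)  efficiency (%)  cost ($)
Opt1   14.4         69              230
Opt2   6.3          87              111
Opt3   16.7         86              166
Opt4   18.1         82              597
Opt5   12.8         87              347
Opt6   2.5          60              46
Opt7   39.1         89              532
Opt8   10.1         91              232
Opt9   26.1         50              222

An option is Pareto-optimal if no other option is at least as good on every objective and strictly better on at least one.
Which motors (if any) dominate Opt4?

Opt7

Opt7: torque 39.1≥18.1, efficiency 89≥82, cost 532≤597 — dominates Opt4.
Others (Opt1, Opt2, Opt3, Opt5, Opt6, Opt8, Opt9) are each worse than Opt4 on at least one objective.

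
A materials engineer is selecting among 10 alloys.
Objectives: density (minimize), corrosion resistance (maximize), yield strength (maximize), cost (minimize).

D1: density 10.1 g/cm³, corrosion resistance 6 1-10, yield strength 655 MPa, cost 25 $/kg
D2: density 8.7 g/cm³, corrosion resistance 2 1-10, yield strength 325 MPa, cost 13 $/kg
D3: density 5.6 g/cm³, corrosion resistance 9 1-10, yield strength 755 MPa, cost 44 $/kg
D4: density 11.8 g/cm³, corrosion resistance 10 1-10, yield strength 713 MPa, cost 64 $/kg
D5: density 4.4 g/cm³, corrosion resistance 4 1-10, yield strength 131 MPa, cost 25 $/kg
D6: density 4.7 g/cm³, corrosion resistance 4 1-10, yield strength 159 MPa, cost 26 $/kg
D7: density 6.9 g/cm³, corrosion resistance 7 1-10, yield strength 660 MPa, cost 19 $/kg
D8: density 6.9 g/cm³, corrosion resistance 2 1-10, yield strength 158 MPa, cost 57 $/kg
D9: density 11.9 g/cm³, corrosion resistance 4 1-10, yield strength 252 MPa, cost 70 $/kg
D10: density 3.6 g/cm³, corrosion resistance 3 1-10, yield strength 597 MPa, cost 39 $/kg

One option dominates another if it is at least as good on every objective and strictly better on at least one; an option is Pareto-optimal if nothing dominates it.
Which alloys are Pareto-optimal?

D2, D3, D4, D5, D6, D7, D10

D1: dominated by D7 (density 6.9≤10.1, corrosion resistance 7≥6, yield strength 660≥655, cost 19≤25).
D2: not dominated (best cost).
D3: not dominated (best yield strength).
D4: not dominated (best corrosion resistance).
D5: not dominated.
D6: not dominated.
D7: not dominated.
D8: dominated by D3 (density 5.6≤6.9, corrosion resistance 9≥2, yield strength 755≥158, cost 44≤57).
D9: dominated by D1 (density 10.1≤11.9, corrosion resistance 6≥4, yield strength 655≥252, cost 25≤70).
D10: not dominated (best density).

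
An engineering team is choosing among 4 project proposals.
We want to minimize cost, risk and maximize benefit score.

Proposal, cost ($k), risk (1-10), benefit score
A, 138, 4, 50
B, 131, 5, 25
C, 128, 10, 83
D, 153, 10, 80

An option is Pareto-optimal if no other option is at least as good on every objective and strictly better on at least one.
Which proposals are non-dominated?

A, B, C

A: not dominated (best risk).
B: not dominated.
C: not dominated (best cost).
D: dominated by C (cost 128≤153, risk 10≤10, benefit score 83≥80).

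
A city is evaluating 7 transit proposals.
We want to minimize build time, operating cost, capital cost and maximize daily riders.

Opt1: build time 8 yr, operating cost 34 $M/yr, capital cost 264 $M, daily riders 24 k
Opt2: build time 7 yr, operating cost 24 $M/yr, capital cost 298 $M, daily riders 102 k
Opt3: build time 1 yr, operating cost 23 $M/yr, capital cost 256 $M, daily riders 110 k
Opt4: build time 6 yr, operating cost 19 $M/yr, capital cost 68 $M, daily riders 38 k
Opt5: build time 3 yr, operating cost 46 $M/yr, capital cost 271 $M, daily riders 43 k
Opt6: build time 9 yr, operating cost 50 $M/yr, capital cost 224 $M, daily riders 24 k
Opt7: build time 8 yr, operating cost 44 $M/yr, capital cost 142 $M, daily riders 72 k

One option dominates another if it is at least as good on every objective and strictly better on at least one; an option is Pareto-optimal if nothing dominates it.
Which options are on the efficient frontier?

Opt1: dominated by Opt3 (build time 1≤8, operating cost 23≤34, capital cost 256≤264, daily riders 110≥24).
Opt2: dominated by Opt3 (build time 1≤7, operating cost 23≤24, capital cost 256≤298, daily riders 110≥102).
Opt3: not dominated (best build time).
Opt4: not dominated (best operating cost).
Opt5: dominated by Opt3 (build time 1≤3, operating cost 23≤46, capital cost 256≤271, daily riders 110≥43).
Opt6: dominated by Opt4 (build time 6≤9, operating cost 19≤50, capital cost 68≤224, daily riders 38≥24).
Opt7: not dominated.

Opt3, Opt4, Opt7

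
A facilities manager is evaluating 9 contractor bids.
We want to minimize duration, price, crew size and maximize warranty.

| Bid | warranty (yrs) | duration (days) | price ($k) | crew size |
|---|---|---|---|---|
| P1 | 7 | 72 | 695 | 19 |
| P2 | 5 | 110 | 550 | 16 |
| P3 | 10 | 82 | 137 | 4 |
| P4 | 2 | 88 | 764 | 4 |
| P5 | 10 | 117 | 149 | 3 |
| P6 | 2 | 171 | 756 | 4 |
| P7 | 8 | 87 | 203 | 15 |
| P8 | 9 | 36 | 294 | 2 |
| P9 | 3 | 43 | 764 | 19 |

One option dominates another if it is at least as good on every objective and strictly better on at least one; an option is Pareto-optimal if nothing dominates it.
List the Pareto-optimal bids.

P1: dominated by P8 (warranty 9≥7, duration 36≤72, price 294≤695, crew size 2≤19).
P2: dominated by P3 (warranty 10≥5, duration 82≤110, price 137≤550, crew size 4≤16).
P3: not dominated (best price).
P4: dominated by P3 (warranty 10≥2, duration 82≤88, price 137≤764, crew size 4≤4).
P5: not dominated.
P6: dominated by P3 (warranty 10≥2, duration 82≤171, price 137≤756, crew size 4≤4).
P7: dominated by P3 (warranty 10≥8, duration 82≤87, price 137≤203, crew size 4≤15).
P8: not dominated (best duration).
P9: dominated by P8 (warranty 9≥3, duration 36≤43, price 294≤764, crew size 2≤19).

P3, P5, P8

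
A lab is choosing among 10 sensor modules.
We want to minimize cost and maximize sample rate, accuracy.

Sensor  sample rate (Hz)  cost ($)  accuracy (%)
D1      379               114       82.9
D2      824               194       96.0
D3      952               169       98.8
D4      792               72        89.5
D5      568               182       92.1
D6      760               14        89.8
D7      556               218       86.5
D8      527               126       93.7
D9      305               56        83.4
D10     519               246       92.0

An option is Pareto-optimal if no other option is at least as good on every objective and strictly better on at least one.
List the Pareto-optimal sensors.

D1: dominated by D4 (sample rate 792≥379, cost 72≤114, accuracy 89.5≥82.9).
D2: dominated by D3 (sample rate 952≥824, cost 169≤194, accuracy 98.8≥96.0).
D3: not dominated (best sample rate).
D4: not dominated.
D5: dominated by D3 (sample rate 952≥568, cost 169≤182, accuracy 98.8≥92.1).
D6: not dominated (best cost).
D7: dominated by D2 (sample rate 824≥556, cost 194≤218, accuracy 96.0≥86.5).
D8: not dominated.
D9: dominated by D6 (sample rate 760≥305, cost 14≤56, accuracy 89.8≥83.4).
D10: dominated by D2 (sample rate 824≥519, cost 194≤246, accuracy 96.0≥92.0).

D3, D4, D6, D8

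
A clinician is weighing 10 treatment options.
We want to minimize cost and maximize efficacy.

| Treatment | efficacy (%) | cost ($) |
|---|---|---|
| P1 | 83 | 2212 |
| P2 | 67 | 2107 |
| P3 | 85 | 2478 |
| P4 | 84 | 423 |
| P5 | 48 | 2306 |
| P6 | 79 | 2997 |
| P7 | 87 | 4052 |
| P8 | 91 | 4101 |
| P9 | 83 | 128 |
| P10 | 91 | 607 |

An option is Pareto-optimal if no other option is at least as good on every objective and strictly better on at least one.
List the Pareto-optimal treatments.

P4, P9, P10

P1: dominated by P4 (efficacy 84≥83, cost 423≤2212).
P2: dominated by P4 (efficacy 84≥67, cost 423≤2107).
P3: dominated by P10 (efficacy 91≥85, cost 607≤2478).
P4: not dominated.
P5: dominated by P1 (efficacy 83≥48, cost 2212≤2306).
P6: dominated by P1 (efficacy 83≥79, cost 2212≤2997).
P7: dominated by P10 (efficacy 91≥87, cost 607≤4052).
P8: dominated by P10 (efficacy 91≥91, cost 607≤4101).
P9: not dominated (best cost).
P10: not dominated.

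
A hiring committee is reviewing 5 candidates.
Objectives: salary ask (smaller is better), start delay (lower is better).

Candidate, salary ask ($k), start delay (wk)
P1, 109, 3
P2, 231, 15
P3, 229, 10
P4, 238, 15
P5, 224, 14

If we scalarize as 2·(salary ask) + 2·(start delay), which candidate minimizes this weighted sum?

P1: 2·109 + 2·3 = 224
P2: 2·231 + 2·15 = 492
P3: 2·229 + 2·10 = 478
P4: 2·238 + 2·15 = 506
P5: 2·224 + 2·14 = 476
Lowest: P1 at 224.

P1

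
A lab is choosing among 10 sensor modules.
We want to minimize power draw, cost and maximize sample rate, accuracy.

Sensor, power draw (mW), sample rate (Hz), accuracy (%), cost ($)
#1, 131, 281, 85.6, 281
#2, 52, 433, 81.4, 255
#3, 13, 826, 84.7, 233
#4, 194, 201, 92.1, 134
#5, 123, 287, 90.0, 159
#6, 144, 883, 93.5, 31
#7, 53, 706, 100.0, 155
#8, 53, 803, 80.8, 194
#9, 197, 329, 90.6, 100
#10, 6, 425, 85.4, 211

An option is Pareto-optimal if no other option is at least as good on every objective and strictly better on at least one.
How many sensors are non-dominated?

5

#1: dominated by #5 (power draw 123≤131, sample rate 287≥281, accuracy 90.0≥85.6, cost 159≤281).
#2: dominated by #3 (power draw 13≤52, sample rate 826≥433, accuracy 84.7≥81.4, cost 233≤255).
#3: not dominated.
#4: dominated by #6 (power draw 144≤194, sample rate 883≥201, accuracy 93.5≥92.1, cost 31≤134).
#5: dominated by #7 (power draw 53≤123, sample rate 706≥287, accuracy 100.0≥90.0, cost 155≤159).
#6: not dominated (best sample rate).
#7: not dominated (best accuracy).
#8: not dominated.
#9: dominated by #6 (power draw 144≤197, sample rate 883≥329, accuracy 93.5≥90.6, cost 31≤100).
#10: not dominated (best power draw).
Pareto-optimal: #3, #6, #7, #8, #10 → 5.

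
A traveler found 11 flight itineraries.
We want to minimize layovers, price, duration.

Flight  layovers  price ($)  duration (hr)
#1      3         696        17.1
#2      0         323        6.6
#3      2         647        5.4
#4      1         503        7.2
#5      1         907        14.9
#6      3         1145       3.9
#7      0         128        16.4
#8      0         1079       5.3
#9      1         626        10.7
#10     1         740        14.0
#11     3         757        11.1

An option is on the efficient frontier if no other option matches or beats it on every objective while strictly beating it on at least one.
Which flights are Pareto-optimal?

#2, #3, #6, #7, #8

#1: dominated by #2 (layovers 0≤3, price 323≤696, duration 6.6≤17.1).
#2: not dominated.
#3: not dominated.
#4: dominated by #2 (layovers 0≤1, price 323≤503, duration 6.6≤7.2).
#5: dominated by #2 (layovers 0≤1, price 323≤907, duration 6.6≤14.9).
#6: not dominated (best duration).
#7: not dominated (best price).
#8: not dominated.
#9: dominated by #2 (layovers 0≤1, price 323≤626, duration 6.6≤10.7).
#10: dominated by #2 (layovers 0≤1, price 323≤740, duration 6.6≤14.0).
#11: dominated by #2 (layovers 0≤3, price 323≤757, duration 6.6≤11.1).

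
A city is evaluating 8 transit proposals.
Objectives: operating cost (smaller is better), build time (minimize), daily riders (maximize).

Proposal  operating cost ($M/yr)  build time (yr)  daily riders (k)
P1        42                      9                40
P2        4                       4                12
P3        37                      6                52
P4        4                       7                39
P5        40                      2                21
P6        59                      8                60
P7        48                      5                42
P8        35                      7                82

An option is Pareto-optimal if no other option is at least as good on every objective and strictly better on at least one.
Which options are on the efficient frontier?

P1: dominated by P3 (operating cost 37≤42, build time 6≤9, daily riders 52≥40).
P2: not dominated.
P3: not dominated.
P4: not dominated.
P5: not dominated (best build time).
P6: dominated by P8 (operating cost 35≤59, build time 7≤8, daily riders 82≥60).
P7: not dominated.
P8: not dominated (best daily riders).

P2, P3, P4, P5, P7, P8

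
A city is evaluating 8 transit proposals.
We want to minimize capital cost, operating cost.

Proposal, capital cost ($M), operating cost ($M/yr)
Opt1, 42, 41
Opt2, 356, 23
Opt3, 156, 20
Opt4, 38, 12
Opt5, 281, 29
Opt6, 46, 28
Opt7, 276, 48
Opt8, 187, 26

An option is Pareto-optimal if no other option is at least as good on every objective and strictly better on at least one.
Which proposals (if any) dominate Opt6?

Opt4

Opt4: capital cost 38≤46, operating cost 12≤28 — dominates Opt6.
Others (Opt1, Opt2, Opt3, Opt5, Opt7, Opt8) are each worse than Opt6 on at least one objective.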